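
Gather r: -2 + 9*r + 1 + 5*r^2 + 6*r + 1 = 5*r^2 + 15*r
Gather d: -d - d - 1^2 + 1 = -2*d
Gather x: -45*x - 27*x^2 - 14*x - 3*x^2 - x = -30*x^2 - 60*x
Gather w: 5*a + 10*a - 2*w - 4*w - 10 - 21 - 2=15*a - 6*w - 33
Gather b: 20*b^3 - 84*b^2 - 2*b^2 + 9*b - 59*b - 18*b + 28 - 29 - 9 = 20*b^3 - 86*b^2 - 68*b - 10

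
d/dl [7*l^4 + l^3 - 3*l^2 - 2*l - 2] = 28*l^3 + 3*l^2 - 6*l - 2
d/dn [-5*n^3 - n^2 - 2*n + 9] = -15*n^2 - 2*n - 2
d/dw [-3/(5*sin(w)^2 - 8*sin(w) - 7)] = 6*(5*sin(w) - 4)*cos(w)/(-5*sin(w)^2 + 8*sin(w) + 7)^2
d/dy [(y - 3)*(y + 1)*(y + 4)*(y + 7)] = 4*y^3 + 27*y^2 + 6*y - 89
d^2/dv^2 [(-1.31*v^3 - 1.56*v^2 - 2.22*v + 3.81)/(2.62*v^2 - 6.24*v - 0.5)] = (-1.4210854715202e-14*v^4 - 186.934904*v^3 + 120.135384*v^2 - 393.147768*v + 319.759512)/(17.984728*v^6 - 128.501568*v^5 + 295.752936*v^4 - 193.924224*v^3 - 56.4414*v^2 - 4.68*v - 0.125)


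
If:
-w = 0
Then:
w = 0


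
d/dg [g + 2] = 1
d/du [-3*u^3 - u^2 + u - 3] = -9*u^2 - 2*u + 1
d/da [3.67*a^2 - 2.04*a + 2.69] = 7.34*a - 2.04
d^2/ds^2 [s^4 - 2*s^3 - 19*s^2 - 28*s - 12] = 12*s^2 - 12*s - 38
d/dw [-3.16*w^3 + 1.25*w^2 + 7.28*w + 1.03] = -9.48*w^2 + 2.5*w + 7.28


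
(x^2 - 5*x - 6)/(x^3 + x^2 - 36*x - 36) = 1/(x + 6)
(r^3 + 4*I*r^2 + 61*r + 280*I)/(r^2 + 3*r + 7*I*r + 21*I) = (r^2 - 3*I*r + 40)/(r + 3)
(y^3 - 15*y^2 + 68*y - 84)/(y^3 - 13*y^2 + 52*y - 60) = (y - 7)/(y - 5)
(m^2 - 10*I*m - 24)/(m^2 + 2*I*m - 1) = (m^2 - 10*I*m - 24)/(m^2 + 2*I*m - 1)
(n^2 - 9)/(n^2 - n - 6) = (n + 3)/(n + 2)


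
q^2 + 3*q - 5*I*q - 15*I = (q + 3)*(q - 5*I)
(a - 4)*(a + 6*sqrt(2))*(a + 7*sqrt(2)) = a^3 - 4*a^2 + 13*sqrt(2)*a^2 - 52*sqrt(2)*a + 84*a - 336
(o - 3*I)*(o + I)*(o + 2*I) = o^3 + 7*o + 6*I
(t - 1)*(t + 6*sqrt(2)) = t^2 - t + 6*sqrt(2)*t - 6*sqrt(2)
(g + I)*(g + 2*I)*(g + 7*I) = g^3 + 10*I*g^2 - 23*g - 14*I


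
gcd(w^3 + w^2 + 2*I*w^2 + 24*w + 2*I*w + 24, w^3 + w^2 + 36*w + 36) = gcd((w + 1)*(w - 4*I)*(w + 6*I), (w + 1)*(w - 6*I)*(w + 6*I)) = w^2 + w*(1 + 6*I) + 6*I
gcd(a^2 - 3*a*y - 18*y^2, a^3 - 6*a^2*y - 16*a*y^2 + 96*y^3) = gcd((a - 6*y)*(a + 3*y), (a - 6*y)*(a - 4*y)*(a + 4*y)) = -a + 6*y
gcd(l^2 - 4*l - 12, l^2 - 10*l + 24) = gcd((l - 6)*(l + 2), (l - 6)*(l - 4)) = l - 6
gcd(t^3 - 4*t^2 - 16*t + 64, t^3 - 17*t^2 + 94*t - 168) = t - 4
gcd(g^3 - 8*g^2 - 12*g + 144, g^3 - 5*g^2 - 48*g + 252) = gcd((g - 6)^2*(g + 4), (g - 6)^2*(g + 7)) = g^2 - 12*g + 36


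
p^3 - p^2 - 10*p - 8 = (p - 4)*(p + 1)*(p + 2)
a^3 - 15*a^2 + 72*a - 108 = (a - 6)^2*(a - 3)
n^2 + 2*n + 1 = (n + 1)^2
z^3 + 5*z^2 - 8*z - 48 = (z - 3)*(z + 4)^2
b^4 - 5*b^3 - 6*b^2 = b^2*(b - 6)*(b + 1)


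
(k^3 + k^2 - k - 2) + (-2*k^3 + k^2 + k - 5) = -k^3 + 2*k^2 - 7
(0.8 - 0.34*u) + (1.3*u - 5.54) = 0.96*u - 4.74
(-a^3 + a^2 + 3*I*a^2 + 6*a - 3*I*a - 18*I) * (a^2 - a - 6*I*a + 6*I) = -a^5 + 2*a^4 + 9*I*a^4 + 23*a^3 - 18*I*a^3 - 42*a^2 - 45*I*a^2 - 90*a + 54*I*a + 108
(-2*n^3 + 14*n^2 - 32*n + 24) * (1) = -2*n^3 + 14*n^2 - 32*n + 24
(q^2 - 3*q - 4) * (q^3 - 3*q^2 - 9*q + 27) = q^5 - 6*q^4 - 4*q^3 + 66*q^2 - 45*q - 108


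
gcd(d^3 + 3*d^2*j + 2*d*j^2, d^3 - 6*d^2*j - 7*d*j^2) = d^2 + d*j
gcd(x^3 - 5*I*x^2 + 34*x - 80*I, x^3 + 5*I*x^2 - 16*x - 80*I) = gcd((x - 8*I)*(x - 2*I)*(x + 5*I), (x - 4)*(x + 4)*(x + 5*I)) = x + 5*I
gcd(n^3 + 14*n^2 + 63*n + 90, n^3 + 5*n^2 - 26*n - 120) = n + 6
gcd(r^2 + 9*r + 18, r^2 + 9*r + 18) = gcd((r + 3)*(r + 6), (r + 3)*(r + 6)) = r^2 + 9*r + 18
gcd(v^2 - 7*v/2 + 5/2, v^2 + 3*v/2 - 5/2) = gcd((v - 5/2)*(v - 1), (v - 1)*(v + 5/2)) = v - 1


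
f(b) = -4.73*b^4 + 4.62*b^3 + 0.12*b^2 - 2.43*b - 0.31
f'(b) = -18.92*b^3 + 13.86*b^2 + 0.24*b - 2.43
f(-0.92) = -4.96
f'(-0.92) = 23.81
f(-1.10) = -10.57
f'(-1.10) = 39.26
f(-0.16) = 0.06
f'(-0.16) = -2.04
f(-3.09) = -559.18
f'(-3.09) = 687.37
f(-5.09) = -3769.00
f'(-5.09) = 2850.46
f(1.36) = -7.95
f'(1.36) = -24.06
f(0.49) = -1.20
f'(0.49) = -1.21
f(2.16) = -61.40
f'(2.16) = -127.92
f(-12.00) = -106018.51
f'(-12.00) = 34684.29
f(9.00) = -27678.01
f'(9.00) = -12670.29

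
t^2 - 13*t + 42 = (t - 7)*(t - 6)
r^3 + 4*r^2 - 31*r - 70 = (r - 5)*(r + 2)*(r + 7)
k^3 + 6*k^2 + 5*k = k*(k + 1)*(k + 5)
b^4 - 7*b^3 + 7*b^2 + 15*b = b*(b - 5)*(b - 3)*(b + 1)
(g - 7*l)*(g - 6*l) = g^2 - 13*g*l + 42*l^2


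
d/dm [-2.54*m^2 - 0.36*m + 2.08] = -5.08*m - 0.36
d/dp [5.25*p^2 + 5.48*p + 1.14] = 10.5*p + 5.48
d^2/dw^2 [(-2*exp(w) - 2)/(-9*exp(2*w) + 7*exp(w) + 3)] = (162*exp(4*w) + 774*exp(3*w) - 54*exp(2*w) + 272*exp(w) - 24)*exp(w)/(729*exp(6*w) - 1701*exp(5*w) + 594*exp(4*w) + 791*exp(3*w) - 198*exp(2*w) - 189*exp(w) - 27)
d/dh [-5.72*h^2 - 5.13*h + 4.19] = -11.44*h - 5.13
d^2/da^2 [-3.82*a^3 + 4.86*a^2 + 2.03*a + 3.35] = 9.72 - 22.92*a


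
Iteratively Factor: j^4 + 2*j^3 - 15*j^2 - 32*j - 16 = (j - 4)*(j^3 + 6*j^2 + 9*j + 4) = (j - 4)*(j + 1)*(j^2 + 5*j + 4) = (j - 4)*(j + 1)^2*(j + 4)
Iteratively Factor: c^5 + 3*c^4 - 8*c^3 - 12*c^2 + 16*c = (c + 2)*(c^4 + c^3 - 10*c^2 + 8*c) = (c - 2)*(c + 2)*(c^3 + 3*c^2 - 4*c) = (c - 2)*(c - 1)*(c + 2)*(c^2 + 4*c) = (c - 2)*(c - 1)*(c + 2)*(c + 4)*(c)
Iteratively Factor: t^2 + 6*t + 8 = (t + 2)*(t + 4)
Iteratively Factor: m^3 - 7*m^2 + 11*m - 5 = (m - 1)*(m^2 - 6*m + 5) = (m - 5)*(m - 1)*(m - 1)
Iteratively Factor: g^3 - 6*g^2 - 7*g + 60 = (g + 3)*(g^2 - 9*g + 20) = (g - 5)*(g + 3)*(g - 4)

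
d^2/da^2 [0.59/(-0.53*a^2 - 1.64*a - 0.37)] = (0.331462*a^2 + 1.025656*a - 0.59*(1.06*a + 1.64)*(2.12*a + 3.28) + 0.231398)/(0.53*a^2 + 1.64*a + 0.37)^3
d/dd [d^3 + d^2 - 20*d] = 3*d^2 + 2*d - 20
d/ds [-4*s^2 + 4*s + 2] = 4 - 8*s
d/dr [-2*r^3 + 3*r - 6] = 3 - 6*r^2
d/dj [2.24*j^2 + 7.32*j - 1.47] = 4.48*j + 7.32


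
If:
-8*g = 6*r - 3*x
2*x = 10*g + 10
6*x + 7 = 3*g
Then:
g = -37/27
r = 73/81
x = -50/27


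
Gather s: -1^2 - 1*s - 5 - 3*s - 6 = -4*s - 12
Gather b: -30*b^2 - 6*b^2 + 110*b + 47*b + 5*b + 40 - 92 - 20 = -36*b^2 + 162*b - 72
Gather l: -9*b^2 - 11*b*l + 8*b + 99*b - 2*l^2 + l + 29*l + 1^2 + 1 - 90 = -9*b^2 + 107*b - 2*l^2 + l*(30 - 11*b) - 88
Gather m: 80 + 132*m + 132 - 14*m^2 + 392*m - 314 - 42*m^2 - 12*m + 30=-56*m^2 + 512*m - 72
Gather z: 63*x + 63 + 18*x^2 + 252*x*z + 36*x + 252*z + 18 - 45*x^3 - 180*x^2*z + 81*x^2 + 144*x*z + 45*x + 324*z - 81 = -45*x^3 + 99*x^2 + 144*x + z*(-180*x^2 + 396*x + 576)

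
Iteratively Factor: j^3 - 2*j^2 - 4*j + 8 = (j - 2)*(j^2 - 4) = (j - 2)*(j + 2)*(j - 2)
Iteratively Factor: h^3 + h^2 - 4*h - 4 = (h + 2)*(h^2 - h - 2) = (h - 2)*(h + 2)*(h + 1)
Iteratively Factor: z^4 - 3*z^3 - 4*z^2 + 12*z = (z - 3)*(z^3 - 4*z) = (z - 3)*(z + 2)*(z^2 - 2*z) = z*(z - 3)*(z + 2)*(z - 2)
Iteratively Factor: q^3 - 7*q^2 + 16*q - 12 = (q - 2)*(q^2 - 5*q + 6) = (q - 2)^2*(q - 3)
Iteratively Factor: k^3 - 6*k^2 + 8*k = (k)*(k^2 - 6*k + 8) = k*(k - 2)*(k - 4)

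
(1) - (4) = -3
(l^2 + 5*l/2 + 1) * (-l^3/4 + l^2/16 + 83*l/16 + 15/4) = -l^5/4 - 9*l^4/16 + 163*l^3/32 + 537*l^2/32 + 233*l/16 + 15/4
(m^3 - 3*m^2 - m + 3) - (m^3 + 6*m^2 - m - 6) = 9 - 9*m^2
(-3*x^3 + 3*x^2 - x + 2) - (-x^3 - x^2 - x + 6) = -2*x^3 + 4*x^2 - 4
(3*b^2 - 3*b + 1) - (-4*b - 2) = 3*b^2 + b + 3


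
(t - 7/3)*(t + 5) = t^2 + 8*t/3 - 35/3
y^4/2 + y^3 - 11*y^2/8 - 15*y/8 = y*(y/2 + 1/2)*(y - 3/2)*(y + 5/2)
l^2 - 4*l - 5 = (l - 5)*(l + 1)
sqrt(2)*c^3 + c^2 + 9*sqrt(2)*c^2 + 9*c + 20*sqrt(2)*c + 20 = (c + 4)*(c + 5)*(sqrt(2)*c + 1)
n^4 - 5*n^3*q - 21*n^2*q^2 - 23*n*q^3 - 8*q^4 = (n - 8*q)*(n + q)^3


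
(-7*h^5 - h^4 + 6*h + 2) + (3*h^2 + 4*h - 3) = -7*h^5 - h^4 + 3*h^2 + 10*h - 1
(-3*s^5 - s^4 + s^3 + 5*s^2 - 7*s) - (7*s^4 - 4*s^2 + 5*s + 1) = -3*s^5 - 8*s^4 + s^3 + 9*s^2 - 12*s - 1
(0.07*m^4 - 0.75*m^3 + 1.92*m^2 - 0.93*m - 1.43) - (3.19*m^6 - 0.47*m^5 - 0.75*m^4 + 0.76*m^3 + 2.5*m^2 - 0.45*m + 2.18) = -3.19*m^6 + 0.47*m^5 + 0.82*m^4 - 1.51*m^3 - 0.58*m^2 - 0.48*m - 3.61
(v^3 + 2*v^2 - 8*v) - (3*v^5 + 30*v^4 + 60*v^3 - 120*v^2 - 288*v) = -3*v^5 - 30*v^4 - 59*v^3 + 122*v^2 + 280*v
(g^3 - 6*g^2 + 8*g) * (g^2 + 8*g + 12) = g^5 + 2*g^4 - 28*g^3 - 8*g^2 + 96*g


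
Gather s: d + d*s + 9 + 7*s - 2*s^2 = d - 2*s^2 + s*(d + 7) + 9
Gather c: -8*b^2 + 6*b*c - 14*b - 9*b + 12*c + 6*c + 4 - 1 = -8*b^2 - 23*b + c*(6*b + 18) + 3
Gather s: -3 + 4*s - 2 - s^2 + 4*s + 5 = -s^2 + 8*s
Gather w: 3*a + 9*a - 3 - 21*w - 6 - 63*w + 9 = 12*a - 84*w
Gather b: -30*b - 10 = -30*b - 10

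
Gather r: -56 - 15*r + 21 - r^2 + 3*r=-r^2 - 12*r - 35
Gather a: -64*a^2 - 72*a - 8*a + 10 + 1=-64*a^2 - 80*a + 11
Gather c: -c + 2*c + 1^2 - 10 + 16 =c + 7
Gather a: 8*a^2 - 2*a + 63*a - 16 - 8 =8*a^2 + 61*a - 24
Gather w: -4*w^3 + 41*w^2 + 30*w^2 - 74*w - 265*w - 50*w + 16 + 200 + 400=-4*w^3 + 71*w^2 - 389*w + 616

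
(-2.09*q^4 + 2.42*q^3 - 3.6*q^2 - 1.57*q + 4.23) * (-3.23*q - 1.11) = 6.7507*q^5 - 5.4967*q^4 + 8.9418*q^3 + 9.0671*q^2 - 11.9202*q - 4.6953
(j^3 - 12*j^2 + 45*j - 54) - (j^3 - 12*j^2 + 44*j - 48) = j - 6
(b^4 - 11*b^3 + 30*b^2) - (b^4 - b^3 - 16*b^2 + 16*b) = -10*b^3 + 46*b^2 - 16*b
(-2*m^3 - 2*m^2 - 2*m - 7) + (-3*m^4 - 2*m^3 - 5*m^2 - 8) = -3*m^4 - 4*m^3 - 7*m^2 - 2*m - 15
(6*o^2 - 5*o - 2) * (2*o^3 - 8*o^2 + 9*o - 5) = 12*o^5 - 58*o^4 + 90*o^3 - 59*o^2 + 7*o + 10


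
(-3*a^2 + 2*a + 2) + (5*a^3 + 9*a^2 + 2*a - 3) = 5*a^3 + 6*a^2 + 4*a - 1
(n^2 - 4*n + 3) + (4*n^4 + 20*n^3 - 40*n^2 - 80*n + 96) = 4*n^4 + 20*n^3 - 39*n^2 - 84*n + 99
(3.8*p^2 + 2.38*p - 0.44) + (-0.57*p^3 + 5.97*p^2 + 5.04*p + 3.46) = -0.57*p^3 + 9.77*p^2 + 7.42*p + 3.02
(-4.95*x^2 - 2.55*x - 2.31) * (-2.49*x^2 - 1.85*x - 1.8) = 12.3255*x^4 + 15.507*x^3 + 19.3794*x^2 + 8.8635*x + 4.158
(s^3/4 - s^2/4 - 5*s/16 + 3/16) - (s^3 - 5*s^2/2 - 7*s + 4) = -3*s^3/4 + 9*s^2/4 + 107*s/16 - 61/16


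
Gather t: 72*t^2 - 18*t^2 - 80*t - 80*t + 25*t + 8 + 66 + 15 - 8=54*t^2 - 135*t + 81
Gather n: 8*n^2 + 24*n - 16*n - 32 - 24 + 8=8*n^2 + 8*n - 48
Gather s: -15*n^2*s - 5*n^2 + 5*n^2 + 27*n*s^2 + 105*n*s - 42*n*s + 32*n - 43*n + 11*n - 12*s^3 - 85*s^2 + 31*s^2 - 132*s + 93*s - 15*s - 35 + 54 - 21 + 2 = -12*s^3 + s^2*(27*n - 54) + s*(-15*n^2 + 63*n - 54)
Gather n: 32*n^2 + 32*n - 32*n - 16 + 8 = 32*n^2 - 8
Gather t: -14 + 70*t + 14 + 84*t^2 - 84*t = 84*t^2 - 14*t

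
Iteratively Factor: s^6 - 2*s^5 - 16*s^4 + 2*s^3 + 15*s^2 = (s + 3)*(s^5 - 5*s^4 - s^3 + 5*s^2) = s*(s + 3)*(s^4 - 5*s^3 - s^2 + 5*s) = s*(s - 5)*(s + 3)*(s^3 - s) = s*(s - 5)*(s + 1)*(s + 3)*(s^2 - s) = s*(s - 5)*(s - 1)*(s + 1)*(s + 3)*(s)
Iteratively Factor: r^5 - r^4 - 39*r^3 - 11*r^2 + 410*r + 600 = (r - 5)*(r^4 + 4*r^3 - 19*r^2 - 106*r - 120) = (r - 5)*(r + 4)*(r^3 - 19*r - 30) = (r - 5)*(r + 3)*(r + 4)*(r^2 - 3*r - 10) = (r - 5)^2*(r + 3)*(r + 4)*(r + 2)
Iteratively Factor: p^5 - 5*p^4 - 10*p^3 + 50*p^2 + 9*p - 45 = (p - 5)*(p^4 - 10*p^2 + 9) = (p - 5)*(p - 3)*(p^3 + 3*p^2 - p - 3) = (p - 5)*(p - 3)*(p + 1)*(p^2 + 2*p - 3) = (p - 5)*(p - 3)*(p - 1)*(p + 1)*(p + 3)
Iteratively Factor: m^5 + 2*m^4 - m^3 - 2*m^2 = (m)*(m^4 + 2*m^3 - m^2 - 2*m) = m*(m + 1)*(m^3 + m^2 - 2*m) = m*(m + 1)*(m + 2)*(m^2 - m) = m*(m - 1)*(m + 1)*(m + 2)*(m)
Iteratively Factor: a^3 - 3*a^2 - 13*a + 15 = (a + 3)*(a^2 - 6*a + 5) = (a - 1)*(a + 3)*(a - 5)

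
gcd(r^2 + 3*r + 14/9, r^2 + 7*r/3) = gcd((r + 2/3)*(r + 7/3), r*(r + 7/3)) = r + 7/3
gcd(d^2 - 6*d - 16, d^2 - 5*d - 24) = d - 8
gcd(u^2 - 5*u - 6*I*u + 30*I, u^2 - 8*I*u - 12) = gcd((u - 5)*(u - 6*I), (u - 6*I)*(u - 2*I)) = u - 6*I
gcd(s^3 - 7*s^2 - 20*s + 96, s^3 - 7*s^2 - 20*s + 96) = s^3 - 7*s^2 - 20*s + 96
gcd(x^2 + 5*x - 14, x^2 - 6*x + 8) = x - 2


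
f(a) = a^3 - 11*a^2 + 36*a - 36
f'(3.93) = -4.13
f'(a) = 3*a^2 - 22*a + 36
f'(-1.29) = 69.37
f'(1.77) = 6.46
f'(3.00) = -3.00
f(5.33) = -5.20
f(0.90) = -11.78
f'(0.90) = 18.63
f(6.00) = 0.00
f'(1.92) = 4.82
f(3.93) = -3.72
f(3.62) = -2.39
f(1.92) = -0.35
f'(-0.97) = 60.16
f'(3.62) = -4.33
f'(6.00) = 12.00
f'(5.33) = 3.97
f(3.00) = 0.00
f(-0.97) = -82.18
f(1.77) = -1.20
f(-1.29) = -102.89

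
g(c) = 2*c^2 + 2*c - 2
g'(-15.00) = -58.00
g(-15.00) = 418.00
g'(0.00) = 2.00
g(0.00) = -2.00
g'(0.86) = 5.44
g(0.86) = 1.20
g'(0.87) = 5.48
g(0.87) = 1.25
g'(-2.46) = -7.84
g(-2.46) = 5.18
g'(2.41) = 11.64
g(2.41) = 14.44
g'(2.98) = 13.92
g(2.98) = 21.72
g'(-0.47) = 0.12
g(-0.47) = -2.50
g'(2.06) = 10.24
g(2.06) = 10.61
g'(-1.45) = -3.80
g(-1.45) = -0.70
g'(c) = 4*c + 2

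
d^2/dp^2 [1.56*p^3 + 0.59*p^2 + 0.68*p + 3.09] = 9.36*p + 1.18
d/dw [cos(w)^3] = -3*sin(w)*cos(w)^2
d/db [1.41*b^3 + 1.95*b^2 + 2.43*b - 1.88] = 4.23*b^2 + 3.9*b + 2.43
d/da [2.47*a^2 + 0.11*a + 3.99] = 4.94*a + 0.11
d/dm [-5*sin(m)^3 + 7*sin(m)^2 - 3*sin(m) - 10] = (-15*sin(m)^2 + 14*sin(m) - 3)*cos(m)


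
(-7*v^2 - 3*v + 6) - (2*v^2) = -9*v^2 - 3*v + 6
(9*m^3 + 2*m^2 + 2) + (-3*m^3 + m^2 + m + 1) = 6*m^3 + 3*m^2 + m + 3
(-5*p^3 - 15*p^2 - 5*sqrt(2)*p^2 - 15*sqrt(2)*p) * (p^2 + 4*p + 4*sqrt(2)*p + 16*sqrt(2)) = -5*p^5 - 25*sqrt(2)*p^4 - 35*p^4 - 175*sqrt(2)*p^3 - 100*p^3 - 300*sqrt(2)*p^2 - 280*p^2 - 480*p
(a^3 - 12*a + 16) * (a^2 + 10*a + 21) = a^5 + 10*a^4 + 9*a^3 - 104*a^2 - 92*a + 336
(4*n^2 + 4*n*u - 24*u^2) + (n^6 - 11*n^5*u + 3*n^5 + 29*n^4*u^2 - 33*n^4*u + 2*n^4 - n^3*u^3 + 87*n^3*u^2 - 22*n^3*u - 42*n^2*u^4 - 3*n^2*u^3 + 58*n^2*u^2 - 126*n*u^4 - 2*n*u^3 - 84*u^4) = n^6 - 11*n^5*u + 3*n^5 + 29*n^4*u^2 - 33*n^4*u + 2*n^4 - n^3*u^3 + 87*n^3*u^2 - 22*n^3*u - 42*n^2*u^4 - 3*n^2*u^3 + 58*n^2*u^2 + 4*n^2 - 126*n*u^4 - 2*n*u^3 + 4*n*u - 84*u^4 - 24*u^2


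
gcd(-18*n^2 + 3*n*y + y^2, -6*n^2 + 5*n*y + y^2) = 6*n + y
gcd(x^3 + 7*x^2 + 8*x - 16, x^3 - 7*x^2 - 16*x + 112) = x + 4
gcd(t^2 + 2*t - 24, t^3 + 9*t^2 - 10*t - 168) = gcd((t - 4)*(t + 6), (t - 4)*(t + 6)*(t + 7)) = t^2 + 2*t - 24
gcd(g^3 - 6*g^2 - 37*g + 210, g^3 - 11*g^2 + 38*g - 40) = g - 5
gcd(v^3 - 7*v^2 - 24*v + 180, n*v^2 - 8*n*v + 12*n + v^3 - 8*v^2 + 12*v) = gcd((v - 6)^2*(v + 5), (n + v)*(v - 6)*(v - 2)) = v - 6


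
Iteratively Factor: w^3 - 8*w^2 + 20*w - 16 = (w - 2)*(w^2 - 6*w + 8) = (w - 2)^2*(w - 4)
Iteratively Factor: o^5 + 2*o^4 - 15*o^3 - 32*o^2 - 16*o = (o + 4)*(o^4 - 2*o^3 - 7*o^2 - 4*o) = o*(o + 4)*(o^3 - 2*o^2 - 7*o - 4) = o*(o - 4)*(o + 4)*(o^2 + 2*o + 1) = o*(o - 4)*(o + 1)*(o + 4)*(o + 1)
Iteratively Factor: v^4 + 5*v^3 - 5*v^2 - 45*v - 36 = (v + 1)*(v^3 + 4*v^2 - 9*v - 36) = (v + 1)*(v + 4)*(v^2 - 9) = (v - 3)*(v + 1)*(v + 4)*(v + 3)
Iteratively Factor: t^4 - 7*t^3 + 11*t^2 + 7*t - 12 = (t - 1)*(t^3 - 6*t^2 + 5*t + 12) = (t - 1)*(t + 1)*(t^2 - 7*t + 12) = (t - 3)*(t - 1)*(t + 1)*(t - 4)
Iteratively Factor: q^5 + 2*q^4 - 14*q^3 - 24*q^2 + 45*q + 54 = (q + 3)*(q^4 - q^3 - 11*q^2 + 9*q + 18) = (q + 1)*(q + 3)*(q^3 - 2*q^2 - 9*q + 18) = (q + 1)*(q + 3)^2*(q^2 - 5*q + 6) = (q - 2)*(q + 1)*(q + 3)^2*(q - 3)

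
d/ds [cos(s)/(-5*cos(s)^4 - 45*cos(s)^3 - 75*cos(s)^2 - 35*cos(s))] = -3*(cos(s) + 5)*sin(s)/(5*(cos(s) + 1)^3*(cos(s) + 7)^2)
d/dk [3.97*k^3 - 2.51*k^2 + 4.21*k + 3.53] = 11.91*k^2 - 5.02*k + 4.21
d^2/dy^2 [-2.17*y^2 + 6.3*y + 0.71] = -4.34000000000000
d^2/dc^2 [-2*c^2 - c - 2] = -4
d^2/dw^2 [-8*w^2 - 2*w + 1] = -16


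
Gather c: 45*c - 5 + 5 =45*c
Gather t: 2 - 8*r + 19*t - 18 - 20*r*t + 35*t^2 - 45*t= -8*r + 35*t^2 + t*(-20*r - 26) - 16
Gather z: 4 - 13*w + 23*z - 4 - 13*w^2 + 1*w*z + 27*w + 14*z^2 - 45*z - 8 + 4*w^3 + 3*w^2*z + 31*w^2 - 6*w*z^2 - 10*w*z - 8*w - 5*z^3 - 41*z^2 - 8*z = 4*w^3 + 18*w^2 + 6*w - 5*z^3 + z^2*(-6*w - 27) + z*(3*w^2 - 9*w - 30) - 8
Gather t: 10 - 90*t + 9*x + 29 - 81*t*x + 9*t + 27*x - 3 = t*(-81*x - 81) + 36*x + 36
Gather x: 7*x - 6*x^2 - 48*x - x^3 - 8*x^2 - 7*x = -x^3 - 14*x^2 - 48*x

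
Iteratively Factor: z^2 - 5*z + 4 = (z - 1)*(z - 4)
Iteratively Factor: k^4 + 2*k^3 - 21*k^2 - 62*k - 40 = (k + 2)*(k^3 - 21*k - 20) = (k + 2)*(k + 4)*(k^2 - 4*k - 5) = (k + 1)*(k + 2)*(k + 4)*(k - 5)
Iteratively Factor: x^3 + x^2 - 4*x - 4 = (x - 2)*(x^2 + 3*x + 2) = (x - 2)*(x + 1)*(x + 2)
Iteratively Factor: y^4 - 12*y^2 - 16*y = (y - 4)*(y^3 + 4*y^2 + 4*y) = y*(y - 4)*(y^2 + 4*y + 4) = y*(y - 4)*(y + 2)*(y + 2)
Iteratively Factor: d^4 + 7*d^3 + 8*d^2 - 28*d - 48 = (d + 3)*(d^3 + 4*d^2 - 4*d - 16) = (d + 2)*(d + 3)*(d^2 + 2*d - 8) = (d + 2)*(d + 3)*(d + 4)*(d - 2)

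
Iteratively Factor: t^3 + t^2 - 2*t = (t - 1)*(t^2 + 2*t) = t*(t - 1)*(t + 2)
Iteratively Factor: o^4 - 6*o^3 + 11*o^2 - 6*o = (o - 3)*(o^3 - 3*o^2 + 2*o) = (o - 3)*(o - 2)*(o^2 - o) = o*(o - 3)*(o - 2)*(o - 1)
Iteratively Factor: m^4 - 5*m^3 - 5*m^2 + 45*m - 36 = (m - 4)*(m^3 - m^2 - 9*m + 9) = (m - 4)*(m + 3)*(m^2 - 4*m + 3) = (m - 4)*(m - 3)*(m + 3)*(m - 1)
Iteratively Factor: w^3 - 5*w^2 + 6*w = (w - 3)*(w^2 - 2*w) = (w - 3)*(w - 2)*(w)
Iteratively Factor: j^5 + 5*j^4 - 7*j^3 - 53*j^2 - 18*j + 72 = (j - 3)*(j^4 + 8*j^3 + 17*j^2 - 2*j - 24) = (j - 3)*(j + 4)*(j^3 + 4*j^2 + j - 6) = (j - 3)*(j + 2)*(j + 4)*(j^2 + 2*j - 3) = (j - 3)*(j + 2)*(j + 3)*(j + 4)*(j - 1)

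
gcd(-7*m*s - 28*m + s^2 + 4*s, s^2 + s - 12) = s + 4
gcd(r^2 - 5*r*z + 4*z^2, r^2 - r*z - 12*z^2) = -r + 4*z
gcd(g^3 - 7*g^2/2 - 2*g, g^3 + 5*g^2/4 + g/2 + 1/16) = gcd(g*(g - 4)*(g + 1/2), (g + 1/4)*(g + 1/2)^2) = g + 1/2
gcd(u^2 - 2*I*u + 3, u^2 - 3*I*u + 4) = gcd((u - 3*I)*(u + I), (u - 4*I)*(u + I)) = u + I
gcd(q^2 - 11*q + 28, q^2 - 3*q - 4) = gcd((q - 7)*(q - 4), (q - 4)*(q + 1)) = q - 4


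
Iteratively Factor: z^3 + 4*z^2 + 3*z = (z + 1)*(z^2 + 3*z) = (z + 1)*(z + 3)*(z)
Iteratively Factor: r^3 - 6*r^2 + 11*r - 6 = (r - 2)*(r^2 - 4*r + 3) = (r - 3)*(r - 2)*(r - 1)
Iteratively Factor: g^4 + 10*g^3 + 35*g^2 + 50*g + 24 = (g + 3)*(g^3 + 7*g^2 + 14*g + 8) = (g + 2)*(g + 3)*(g^2 + 5*g + 4) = (g + 1)*(g + 2)*(g + 3)*(g + 4)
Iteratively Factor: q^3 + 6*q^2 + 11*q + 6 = (q + 1)*(q^2 + 5*q + 6) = (q + 1)*(q + 2)*(q + 3)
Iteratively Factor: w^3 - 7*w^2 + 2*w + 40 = (w - 4)*(w^2 - 3*w - 10) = (w - 4)*(w + 2)*(w - 5)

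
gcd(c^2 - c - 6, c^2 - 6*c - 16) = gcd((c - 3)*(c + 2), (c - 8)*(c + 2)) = c + 2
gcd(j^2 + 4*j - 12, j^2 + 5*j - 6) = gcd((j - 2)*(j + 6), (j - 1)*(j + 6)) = j + 6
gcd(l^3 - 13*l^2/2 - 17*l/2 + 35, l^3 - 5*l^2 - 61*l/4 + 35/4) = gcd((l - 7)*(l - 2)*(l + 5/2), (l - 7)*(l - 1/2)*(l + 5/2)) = l^2 - 9*l/2 - 35/2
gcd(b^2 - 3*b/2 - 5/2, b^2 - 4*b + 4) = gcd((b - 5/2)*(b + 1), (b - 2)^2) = 1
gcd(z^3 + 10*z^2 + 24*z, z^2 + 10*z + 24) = z^2 + 10*z + 24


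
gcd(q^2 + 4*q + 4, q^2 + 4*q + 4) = q^2 + 4*q + 4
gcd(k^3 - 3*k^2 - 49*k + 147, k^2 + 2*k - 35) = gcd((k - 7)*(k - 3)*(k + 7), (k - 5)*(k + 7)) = k + 7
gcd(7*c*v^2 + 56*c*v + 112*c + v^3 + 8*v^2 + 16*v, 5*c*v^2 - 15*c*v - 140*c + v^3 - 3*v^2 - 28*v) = v + 4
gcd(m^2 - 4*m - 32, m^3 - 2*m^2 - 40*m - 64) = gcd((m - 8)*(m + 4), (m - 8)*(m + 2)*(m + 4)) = m^2 - 4*m - 32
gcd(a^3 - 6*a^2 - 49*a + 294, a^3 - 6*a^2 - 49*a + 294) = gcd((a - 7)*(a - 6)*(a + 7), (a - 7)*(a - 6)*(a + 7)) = a^3 - 6*a^2 - 49*a + 294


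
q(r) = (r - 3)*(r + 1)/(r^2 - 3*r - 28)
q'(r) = (3 - 2*r)*(r - 3)*(r + 1)/(r^2 - 3*r - 28)^2 + (r - 3)/(r^2 - 3*r - 28) + (r + 1)/(r^2 - 3*r - 28) = (-r^2 - 50*r + 47)/(r^4 - 6*r^3 - 47*r^2 + 168*r + 784)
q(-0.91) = 0.01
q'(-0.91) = 0.15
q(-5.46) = 2.07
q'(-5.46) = 0.88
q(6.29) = -3.28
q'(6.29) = -5.75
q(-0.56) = 0.06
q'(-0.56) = 0.11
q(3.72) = -0.13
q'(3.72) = -0.24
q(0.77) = 0.13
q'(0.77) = 0.01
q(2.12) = 0.09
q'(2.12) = -0.07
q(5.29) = -0.91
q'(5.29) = -0.97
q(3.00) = 0.00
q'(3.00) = -0.14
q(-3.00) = -1.20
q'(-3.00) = 1.88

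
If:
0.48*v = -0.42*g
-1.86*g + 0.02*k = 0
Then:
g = -1.14285714285714*v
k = -106.285714285714*v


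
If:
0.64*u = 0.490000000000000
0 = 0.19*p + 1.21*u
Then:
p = -4.88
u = 0.77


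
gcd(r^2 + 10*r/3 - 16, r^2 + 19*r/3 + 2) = r + 6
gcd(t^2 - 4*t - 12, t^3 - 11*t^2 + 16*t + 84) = t^2 - 4*t - 12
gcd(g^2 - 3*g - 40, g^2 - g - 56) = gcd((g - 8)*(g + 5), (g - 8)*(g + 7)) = g - 8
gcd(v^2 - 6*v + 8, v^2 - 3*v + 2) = v - 2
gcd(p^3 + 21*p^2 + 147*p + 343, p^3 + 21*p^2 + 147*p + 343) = p^3 + 21*p^2 + 147*p + 343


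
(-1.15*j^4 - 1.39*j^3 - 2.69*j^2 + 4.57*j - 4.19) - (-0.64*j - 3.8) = -1.15*j^4 - 1.39*j^3 - 2.69*j^2 + 5.21*j - 0.390000000000001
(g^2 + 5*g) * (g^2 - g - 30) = g^4 + 4*g^3 - 35*g^2 - 150*g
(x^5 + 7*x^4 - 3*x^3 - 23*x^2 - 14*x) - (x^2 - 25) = x^5 + 7*x^4 - 3*x^3 - 24*x^2 - 14*x + 25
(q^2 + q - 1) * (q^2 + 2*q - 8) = q^4 + 3*q^3 - 7*q^2 - 10*q + 8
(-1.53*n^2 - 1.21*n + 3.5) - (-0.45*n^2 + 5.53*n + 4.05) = -1.08*n^2 - 6.74*n - 0.55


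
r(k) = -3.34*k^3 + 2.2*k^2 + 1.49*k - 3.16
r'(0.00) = 1.49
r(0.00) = -3.16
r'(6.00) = -332.83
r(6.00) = -636.46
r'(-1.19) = -17.94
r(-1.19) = 3.81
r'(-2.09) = -51.47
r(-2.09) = 33.83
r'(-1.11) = -15.74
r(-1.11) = 2.46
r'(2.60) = -54.81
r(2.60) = -43.12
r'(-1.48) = -26.97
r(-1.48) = 10.28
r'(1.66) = -18.82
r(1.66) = -9.90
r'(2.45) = -47.88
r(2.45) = -35.42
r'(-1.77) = -37.69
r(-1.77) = 19.62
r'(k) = -10.02*k^2 + 4.4*k + 1.49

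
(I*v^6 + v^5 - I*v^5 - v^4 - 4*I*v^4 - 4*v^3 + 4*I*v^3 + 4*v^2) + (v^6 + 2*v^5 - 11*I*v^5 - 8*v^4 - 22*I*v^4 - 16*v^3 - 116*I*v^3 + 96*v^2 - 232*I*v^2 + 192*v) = v^6 + I*v^6 + 3*v^5 - 12*I*v^5 - 9*v^4 - 26*I*v^4 - 20*v^3 - 112*I*v^3 + 100*v^2 - 232*I*v^2 + 192*v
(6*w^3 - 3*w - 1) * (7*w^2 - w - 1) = 42*w^5 - 6*w^4 - 27*w^3 - 4*w^2 + 4*w + 1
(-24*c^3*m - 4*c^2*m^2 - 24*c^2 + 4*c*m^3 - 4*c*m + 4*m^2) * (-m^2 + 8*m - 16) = 24*c^3*m^3 - 192*c^3*m^2 + 384*c^3*m + 4*c^2*m^4 - 32*c^2*m^3 + 88*c^2*m^2 - 192*c^2*m + 384*c^2 - 4*c*m^5 + 32*c*m^4 - 60*c*m^3 - 32*c*m^2 + 64*c*m - 4*m^4 + 32*m^3 - 64*m^2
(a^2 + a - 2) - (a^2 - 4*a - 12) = 5*a + 10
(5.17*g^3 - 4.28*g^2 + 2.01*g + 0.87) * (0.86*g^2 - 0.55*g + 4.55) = 4.4462*g^5 - 6.5243*g^4 + 27.6061*g^3 - 19.8313*g^2 + 8.667*g + 3.9585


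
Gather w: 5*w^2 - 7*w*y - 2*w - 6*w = 5*w^2 + w*(-7*y - 8)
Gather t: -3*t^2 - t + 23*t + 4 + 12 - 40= -3*t^2 + 22*t - 24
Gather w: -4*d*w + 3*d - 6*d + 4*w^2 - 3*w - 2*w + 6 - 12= -3*d + 4*w^2 + w*(-4*d - 5) - 6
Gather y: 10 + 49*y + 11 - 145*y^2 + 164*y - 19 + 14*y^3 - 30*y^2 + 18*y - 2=14*y^3 - 175*y^2 + 231*y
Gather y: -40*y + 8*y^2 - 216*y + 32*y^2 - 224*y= 40*y^2 - 480*y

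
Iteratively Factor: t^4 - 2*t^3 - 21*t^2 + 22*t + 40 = (t + 4)*(t^3 - 6*t^2 + 3*t + 10) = (t + 1)*(t + 4)*(t^2 - 7*t + 10) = (t - 5)*(t + 1)*(t + 4)*(t - 2)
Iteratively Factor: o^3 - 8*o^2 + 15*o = (o - 5)*(o^2 - 3*o) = o*(o - 5)*(o - 3)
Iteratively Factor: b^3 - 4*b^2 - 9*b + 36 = (b - 3)*(b^2 - b - 12) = (b - 4)*(b - 3)*(b + 3)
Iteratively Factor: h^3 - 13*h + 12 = (h + 4)*(h^2 - 4*h + 3) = (h - 3)*(h + 4)*(h - 1)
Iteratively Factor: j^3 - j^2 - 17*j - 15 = (j - 5)*(j^2 + 4*j + 3) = (j - 5)*(j + 1)*(j + 3)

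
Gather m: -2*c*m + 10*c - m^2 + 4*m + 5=10*c - m^2 + m*(4 - 2*c) + 5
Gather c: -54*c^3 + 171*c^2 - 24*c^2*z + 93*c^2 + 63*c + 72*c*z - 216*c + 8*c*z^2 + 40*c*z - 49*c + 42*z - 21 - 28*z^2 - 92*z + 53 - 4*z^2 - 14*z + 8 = -54*c^3 + c^2*(264 - 24*z) + c*(8*z^2 + 112*z - 202) - 32*z^2 - 64*z + 40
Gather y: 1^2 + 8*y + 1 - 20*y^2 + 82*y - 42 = -20*y^2 + 90*y - 40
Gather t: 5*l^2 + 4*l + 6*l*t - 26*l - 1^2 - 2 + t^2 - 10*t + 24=5*l^2 - 22*l + t^2 + t*(6*l - 10) + 21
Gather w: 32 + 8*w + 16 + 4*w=12*w + 48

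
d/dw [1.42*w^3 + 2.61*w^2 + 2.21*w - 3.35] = 4.26*w^2 + 5.22*w + 2.21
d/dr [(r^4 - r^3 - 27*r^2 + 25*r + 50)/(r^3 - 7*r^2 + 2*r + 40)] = (r^4 - 4*r^3 - 25*r^2 - 44*r + 36)/(r^4 - 4*r^3 - 12*r^2 + 32*r + 64)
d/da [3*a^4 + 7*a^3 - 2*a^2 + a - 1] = 12*a^3 + 21*a^2 - 4*a + 1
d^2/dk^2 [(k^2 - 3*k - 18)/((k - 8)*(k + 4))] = 2*(k^3 + 42*k^2 - 72*k + 544)/(k^6 - 12*k^5 - 48*k^4 + 704*k^3 + 1536*k^2 - 12288*k - 32768)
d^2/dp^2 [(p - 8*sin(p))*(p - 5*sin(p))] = 13*p*sin(p) - 160*sin(p)^2 - 26*cos(p) + 82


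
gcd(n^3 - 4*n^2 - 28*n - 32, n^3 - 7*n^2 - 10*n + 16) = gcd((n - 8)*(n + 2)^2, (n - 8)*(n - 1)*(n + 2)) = n^2 - 6*n - 16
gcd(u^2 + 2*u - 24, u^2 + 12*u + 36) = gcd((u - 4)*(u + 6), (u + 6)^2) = u + 6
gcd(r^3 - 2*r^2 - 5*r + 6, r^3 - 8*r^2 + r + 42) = r^2 - r - 6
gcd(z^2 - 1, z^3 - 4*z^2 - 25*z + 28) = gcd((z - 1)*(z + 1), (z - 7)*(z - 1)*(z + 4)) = z - 1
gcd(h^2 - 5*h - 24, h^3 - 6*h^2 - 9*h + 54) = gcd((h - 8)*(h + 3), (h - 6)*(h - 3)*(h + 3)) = h + 3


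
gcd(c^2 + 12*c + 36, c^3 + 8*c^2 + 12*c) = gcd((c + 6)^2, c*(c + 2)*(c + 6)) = c + 6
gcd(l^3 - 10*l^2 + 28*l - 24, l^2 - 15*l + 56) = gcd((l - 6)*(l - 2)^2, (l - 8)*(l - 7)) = 1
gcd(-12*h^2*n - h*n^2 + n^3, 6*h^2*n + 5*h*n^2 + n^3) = 3*h*n + n^2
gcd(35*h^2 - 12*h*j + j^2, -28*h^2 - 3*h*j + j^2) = 7*h - j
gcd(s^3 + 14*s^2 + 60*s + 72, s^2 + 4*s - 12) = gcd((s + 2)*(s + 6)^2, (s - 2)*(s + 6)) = s + 6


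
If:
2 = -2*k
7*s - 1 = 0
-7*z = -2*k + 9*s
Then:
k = -1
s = 1/7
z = -23/49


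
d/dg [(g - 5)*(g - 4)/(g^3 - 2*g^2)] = (-g^3 + 18*g^2 - 78*g + 80)/(g^3*(g^2 - 4*g + 4))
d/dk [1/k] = -1/k^2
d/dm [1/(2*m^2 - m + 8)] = (1 - 4*m)/(2*m^2 - m + 8)^2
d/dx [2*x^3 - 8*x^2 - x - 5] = 6*x^2 - 16*x - 1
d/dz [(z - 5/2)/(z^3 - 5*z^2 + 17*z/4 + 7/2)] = 2*(-16*z^3 + 100*z^2 - 200*z + 113)/(16*z^6 - 160*z^5 + 536*z^4 - 568*z^3 - 271*z^2 + 476*z + 196)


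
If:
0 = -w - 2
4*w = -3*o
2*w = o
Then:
No Solution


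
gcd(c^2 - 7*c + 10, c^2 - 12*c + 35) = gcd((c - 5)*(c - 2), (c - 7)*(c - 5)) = c - 5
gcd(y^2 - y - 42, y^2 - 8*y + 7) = y - 7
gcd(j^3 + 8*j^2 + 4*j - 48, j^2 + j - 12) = j + 4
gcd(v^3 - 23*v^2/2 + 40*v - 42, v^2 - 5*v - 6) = v - 6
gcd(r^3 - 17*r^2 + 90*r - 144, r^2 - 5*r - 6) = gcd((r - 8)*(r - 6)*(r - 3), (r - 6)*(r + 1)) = r - 6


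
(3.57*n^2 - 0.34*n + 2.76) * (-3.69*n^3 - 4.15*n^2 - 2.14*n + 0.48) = -13.1733*n^5 - 13.5609*n^4 - 16.4132*n^3 - 9.0128*n^2 - 6.0696*n + 1.3248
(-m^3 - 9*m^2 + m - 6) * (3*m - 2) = -3*m^4 - 25*m^3 + 21*m^2 - 20*m + 12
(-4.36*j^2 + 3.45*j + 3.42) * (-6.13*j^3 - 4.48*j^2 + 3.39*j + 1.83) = 26.7268*j^5 - 1.6157*j^4 - 51.201*j^3 - 11.6049*j^2 + 17.9073*j + 6.2586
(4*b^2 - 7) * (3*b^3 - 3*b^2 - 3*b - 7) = 12*b^5 - 12*b^4 - 33*b^3 - 7*b^2 + 21*b + 49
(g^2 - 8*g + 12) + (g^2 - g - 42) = 2*g^2 - 9*g - 30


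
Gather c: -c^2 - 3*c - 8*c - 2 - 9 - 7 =-c^2 - 11*c - 18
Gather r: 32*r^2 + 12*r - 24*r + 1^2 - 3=32*r^2 - 12*r - 2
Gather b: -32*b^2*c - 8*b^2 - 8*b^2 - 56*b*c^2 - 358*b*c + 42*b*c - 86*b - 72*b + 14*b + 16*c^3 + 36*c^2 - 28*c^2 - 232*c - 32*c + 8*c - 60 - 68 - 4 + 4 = b^2*(-32*c - 16) + b*(-56*c^2 - 316*c - 144) + 16*c^3 + 8*c^2 - 256*c - 128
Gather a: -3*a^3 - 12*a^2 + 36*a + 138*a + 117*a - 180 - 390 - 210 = -3*a^3 - 12*a^2 + 291*a - 780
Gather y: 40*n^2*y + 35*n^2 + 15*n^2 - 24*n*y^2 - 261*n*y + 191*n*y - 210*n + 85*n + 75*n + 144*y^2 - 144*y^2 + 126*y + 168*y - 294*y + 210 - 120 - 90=50*n^2 - 24*n*y^2 - 50*n + y*(40*n^2 - 70*n)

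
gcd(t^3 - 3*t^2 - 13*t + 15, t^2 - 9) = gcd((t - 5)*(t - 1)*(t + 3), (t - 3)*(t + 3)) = t + 3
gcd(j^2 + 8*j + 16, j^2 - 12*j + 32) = 1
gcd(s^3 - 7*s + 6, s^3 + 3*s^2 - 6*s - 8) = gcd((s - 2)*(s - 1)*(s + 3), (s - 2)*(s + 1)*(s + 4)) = s - 2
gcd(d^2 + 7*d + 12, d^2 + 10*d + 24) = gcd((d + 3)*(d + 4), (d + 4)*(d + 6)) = d + 4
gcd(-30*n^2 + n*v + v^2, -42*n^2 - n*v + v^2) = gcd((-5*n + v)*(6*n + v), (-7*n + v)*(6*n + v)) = 6*n + v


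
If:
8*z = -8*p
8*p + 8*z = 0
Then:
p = -z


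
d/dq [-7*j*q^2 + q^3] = q*(-14*j + 3*q)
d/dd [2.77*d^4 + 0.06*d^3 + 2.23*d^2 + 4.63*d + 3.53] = 11.08*d^3 + 0.18*d^2 + 4.46*d + 4.63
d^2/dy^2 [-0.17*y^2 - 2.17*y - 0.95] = -0.340000000000000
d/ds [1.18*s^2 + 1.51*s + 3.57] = 2.36*s + 1.51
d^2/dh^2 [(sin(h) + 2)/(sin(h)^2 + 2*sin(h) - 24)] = (-sin(h)^5 - 6*sin(h)^4 - 154*sin(h)^3 - 236*sin(h)^2 - 504*sin(h) + 208)/(sin(h)^2 + 2*sin(h) - 24)^3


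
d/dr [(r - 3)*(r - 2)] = 2*r - 5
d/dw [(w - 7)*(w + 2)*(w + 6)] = 3*w^2 + 2*w - 44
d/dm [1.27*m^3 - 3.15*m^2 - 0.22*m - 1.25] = 3.81*m^2 - 6.3*m - 0.22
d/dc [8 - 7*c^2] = -14*c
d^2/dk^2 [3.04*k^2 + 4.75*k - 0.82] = 6.08000000000000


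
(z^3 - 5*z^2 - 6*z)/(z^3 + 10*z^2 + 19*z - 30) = z*(z^2 - 5*z - 6)/(z^3 + 10*z^2 + 19*z - 30)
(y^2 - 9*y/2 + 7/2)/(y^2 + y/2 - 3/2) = (2*y - 7)/(2*y + 3)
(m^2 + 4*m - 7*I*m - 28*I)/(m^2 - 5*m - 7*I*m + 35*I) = (m + 4)/(m - 5)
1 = 1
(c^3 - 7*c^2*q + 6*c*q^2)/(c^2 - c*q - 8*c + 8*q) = c*(c - 6*q)/(c - 8)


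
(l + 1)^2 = l^2 + 2*l + 1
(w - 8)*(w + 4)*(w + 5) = w^3 + w^2 - 52*w - 160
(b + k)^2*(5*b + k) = 5*b^3 + 11*b^2*k + 7*b*k^2 + k^3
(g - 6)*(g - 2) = g^2 - 8*g + 12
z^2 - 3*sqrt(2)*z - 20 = (z - 5*sqrt(2))*(z + 2*sqrt(2))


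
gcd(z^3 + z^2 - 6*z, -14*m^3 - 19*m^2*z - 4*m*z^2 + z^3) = 1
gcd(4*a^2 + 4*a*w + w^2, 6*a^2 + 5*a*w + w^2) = 2*a + w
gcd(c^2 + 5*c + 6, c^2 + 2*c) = c + 2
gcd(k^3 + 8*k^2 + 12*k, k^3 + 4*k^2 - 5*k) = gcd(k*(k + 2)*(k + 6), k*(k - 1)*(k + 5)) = k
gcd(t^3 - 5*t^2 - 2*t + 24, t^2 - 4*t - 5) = 1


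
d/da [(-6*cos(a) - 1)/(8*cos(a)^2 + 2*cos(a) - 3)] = 2*(24*sin(a)^2 - 8*cos(a) - 34)*sin(a)/(8*cos(a)^2 + 2*cos(a) - 3)^2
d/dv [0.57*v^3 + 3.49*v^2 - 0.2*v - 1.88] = 1.71*v^2 + 6.98*v - 0.2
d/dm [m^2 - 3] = 2*m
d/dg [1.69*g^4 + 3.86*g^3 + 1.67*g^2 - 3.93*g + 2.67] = 6.76*g^3 + 11.58*g^2 + 3.34*g - 3.93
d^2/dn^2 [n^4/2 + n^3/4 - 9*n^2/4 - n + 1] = 6*n^2 + 3*n/2 - 9/2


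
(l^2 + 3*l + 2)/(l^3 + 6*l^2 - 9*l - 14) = (l + 2)/(l^2 + 5*l - 14)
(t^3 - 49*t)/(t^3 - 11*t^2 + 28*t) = (t + 7)/(t - 4)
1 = 1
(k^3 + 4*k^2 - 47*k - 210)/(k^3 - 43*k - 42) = (k + 5)/(k + 1)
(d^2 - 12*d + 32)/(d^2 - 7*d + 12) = (d - 8)/(d - 3)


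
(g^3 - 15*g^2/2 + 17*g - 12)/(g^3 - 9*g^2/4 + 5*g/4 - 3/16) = 8*(g^2 - 6*g + 8)/(8*g^2 - 6*g + 1)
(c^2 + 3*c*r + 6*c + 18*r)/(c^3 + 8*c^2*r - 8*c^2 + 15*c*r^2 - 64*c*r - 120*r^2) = (c + 6)/(c^2 + 5*c*r - 8*c - 40*r)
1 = 1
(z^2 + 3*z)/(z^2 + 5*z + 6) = z/(z + 2)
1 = 1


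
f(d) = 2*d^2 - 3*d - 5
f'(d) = 4*d - 3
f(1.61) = -4.65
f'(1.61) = 3.44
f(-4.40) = 46.92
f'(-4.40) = -20.60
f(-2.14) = 10.58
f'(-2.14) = -11.56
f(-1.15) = 1.10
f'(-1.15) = -7.60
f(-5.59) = 74.27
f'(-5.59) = -25.36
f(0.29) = -5.70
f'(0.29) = -1.84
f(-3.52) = 30.34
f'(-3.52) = -17.08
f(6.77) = 66.36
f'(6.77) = 24.08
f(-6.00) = 85.00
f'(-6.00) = -27.00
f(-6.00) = 85.00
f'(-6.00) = -27.00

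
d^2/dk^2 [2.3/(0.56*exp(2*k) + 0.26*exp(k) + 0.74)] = (2.3*(1.12*exp(k) + 0.26)*(2.24*exp(k) + 0.52)*exp(k) - (5.152*exp(k) + 0.598)*(0.56*exp(2*k) + 0.26*exp(k) + 0.74))*exp(k)/(0.56*exp(2*k) + 0.26*exp(k) + 0.74)^3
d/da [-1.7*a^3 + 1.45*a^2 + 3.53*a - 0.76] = -5.1*a^2 + 2.9*a + 3.53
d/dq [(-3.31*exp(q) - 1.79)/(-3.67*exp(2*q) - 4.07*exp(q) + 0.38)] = (-(3.31*exp(q) + 1.79)*(7.34*exp(q) + 4.07) + 12.1477*exp(2*q) + 13.4717*exp(q) - 1.2578)*exp(q)/(3.67*exp(2*q) + 4.07*exp(q) - 0.38)^2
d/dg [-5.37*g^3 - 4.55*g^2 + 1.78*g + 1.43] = -16.11*g^2 - 9.1*g + 1.78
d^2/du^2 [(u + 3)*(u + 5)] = 2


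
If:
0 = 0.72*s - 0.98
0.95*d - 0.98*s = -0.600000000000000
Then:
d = 0.77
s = 1.36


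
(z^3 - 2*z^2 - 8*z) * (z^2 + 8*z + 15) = z^5 + 6*z^4 - 9*z^3 - 94*z^2 - 120*z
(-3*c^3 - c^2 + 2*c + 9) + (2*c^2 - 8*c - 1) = -3*c^3 + c^2 - 6*c + 8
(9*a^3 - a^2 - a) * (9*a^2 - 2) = 81*a^5 - 9*a^4 - 27*a^3 + 2*a^2 + 2*a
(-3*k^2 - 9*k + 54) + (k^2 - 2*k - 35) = -2*k^2 - 11*k + 19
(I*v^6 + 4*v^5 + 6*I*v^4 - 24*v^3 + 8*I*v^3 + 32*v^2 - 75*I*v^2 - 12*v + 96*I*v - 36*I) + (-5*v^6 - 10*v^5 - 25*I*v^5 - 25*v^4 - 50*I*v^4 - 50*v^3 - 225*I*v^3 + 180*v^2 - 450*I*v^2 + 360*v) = -5*v^6 + I*v^6 - 6*v^5 - 25*I*v^5 - 25*v^4 - 44*I*v^4 - 74*v^3 - 217*I*v^3 + 212*v^2 - 525*I*v^2 + 348*v + 96*I*v - 36*I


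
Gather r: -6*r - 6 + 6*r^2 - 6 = 6*r^2 - 6*r - 12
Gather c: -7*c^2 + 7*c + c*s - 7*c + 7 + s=-7*c^2 + c*s + s + 7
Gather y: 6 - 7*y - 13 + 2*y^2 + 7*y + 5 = 2*y^2 - 2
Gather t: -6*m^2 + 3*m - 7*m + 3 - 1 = -6*m^2 - 4*m + 2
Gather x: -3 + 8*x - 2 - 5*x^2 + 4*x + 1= -5*x^2 + 12*x - 4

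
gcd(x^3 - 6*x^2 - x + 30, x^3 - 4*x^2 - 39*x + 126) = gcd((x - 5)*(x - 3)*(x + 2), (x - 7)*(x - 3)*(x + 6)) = x - 3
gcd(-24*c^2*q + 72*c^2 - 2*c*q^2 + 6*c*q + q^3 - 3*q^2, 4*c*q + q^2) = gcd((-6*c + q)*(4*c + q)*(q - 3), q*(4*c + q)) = 4*c + q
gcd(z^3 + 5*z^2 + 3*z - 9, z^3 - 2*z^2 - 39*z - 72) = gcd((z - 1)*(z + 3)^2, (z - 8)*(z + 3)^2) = z^2 + 6*z + 9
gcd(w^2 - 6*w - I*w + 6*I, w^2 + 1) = w - I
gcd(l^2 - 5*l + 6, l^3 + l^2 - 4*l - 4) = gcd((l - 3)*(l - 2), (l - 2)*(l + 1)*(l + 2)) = l - 2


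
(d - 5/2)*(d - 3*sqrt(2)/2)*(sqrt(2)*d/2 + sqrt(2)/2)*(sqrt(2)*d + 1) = d^4 - 3*d^3/2 - sqrt(2)*d^3 - 4*d^2 + 3*sqrt(2)*d^2/2 + 9*d/4 + 5*sqrt(2)*d/2 + 15/4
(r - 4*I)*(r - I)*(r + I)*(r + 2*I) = r^4 - 2*I*r^3 + 9*r^2 - 2*I*r + 8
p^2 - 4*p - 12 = (p - 6)*(p + 2)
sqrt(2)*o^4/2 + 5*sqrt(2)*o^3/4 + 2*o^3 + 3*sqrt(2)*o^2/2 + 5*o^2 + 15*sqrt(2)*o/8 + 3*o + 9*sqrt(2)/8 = (o + 3/2)*(o + sqrt(2)/2)*(o + 3*sqrt(2)/2)*(sqrt(2)*o/2 + sqrt(2)/2)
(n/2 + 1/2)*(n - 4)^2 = n^3/2 - 7*n^2/2 + 4*n + 8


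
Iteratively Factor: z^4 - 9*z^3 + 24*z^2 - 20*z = (z - 5)*(z^3 - 4*z^2 + 4*z) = (z - 5)*(z - 2)*(z^2 - 2*z) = (z - 5)*(z - 2)^2*(z)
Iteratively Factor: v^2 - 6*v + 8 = (v - 4)*(v - 2)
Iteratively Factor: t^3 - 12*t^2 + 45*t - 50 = (t - 5)*(t^2 - 7*t + 10) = (t - 5)^2*(t - 2)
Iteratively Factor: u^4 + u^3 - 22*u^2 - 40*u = (u)*(u^3 + u^2 - 22*u - 40) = u*(u - 5)*(u^2 + 6*u + 8) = u*(u - 5)*(u + 4)*(u + 2)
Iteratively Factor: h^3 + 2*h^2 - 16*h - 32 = (h + 4)*(h^2 - 2*h - 8) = (h + 2)*(h + 4)*(h - 4)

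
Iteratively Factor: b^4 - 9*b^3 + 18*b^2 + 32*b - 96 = (b + 2)*(b^3 - 11*b^2 + 40*b - 48) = (b - 4)*(b + 2)*(b^2 - 7*b + 12) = (b - 4)^2*(b + 2)*(b - 3)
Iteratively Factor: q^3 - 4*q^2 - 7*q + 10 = (q + 2)*(q^2 - 6*q + 5) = (q - 1)*(q + 2)*(q - 5)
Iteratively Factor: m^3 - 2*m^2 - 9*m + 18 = (m - 3)*(m^2 + m - 6) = (m - 3)*(m + 3)*(m - 2)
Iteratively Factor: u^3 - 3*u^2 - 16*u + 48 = (u + 4)*(u^2 - 7*u + 12) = (u - 3)*(u + 4)*(u - 4)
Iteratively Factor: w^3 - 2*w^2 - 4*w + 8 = (w - 2)*(w^2 - 4) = (w - 2)^2*(w + 2)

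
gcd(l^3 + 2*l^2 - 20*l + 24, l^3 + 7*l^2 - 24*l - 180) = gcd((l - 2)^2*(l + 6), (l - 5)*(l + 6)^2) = l + 6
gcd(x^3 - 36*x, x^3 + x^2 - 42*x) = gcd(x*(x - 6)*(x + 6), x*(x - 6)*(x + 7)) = x^2 - 6*x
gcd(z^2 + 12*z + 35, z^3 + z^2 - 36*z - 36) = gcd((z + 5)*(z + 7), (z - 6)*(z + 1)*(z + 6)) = 1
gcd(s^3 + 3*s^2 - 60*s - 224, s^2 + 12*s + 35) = s + 7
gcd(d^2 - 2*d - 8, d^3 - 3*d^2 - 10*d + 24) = d - 4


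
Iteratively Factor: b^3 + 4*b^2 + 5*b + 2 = (b + 2)*(b^2 + 2*b + 1) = (b + 1)*(b + 2)*(b + 1)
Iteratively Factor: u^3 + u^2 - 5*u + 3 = (u - 1)*(u^2 + 2*u - 3) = (u - 1)*(u + 3)*(u - 1)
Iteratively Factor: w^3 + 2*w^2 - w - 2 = (w + 1)*(w^2 + w - 2) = (w + 1)*(w + 2)*(w - 1)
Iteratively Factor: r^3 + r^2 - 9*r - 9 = (r - 3)*(r^2 + 4*r + 3) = (r - 3)*(r + 1)*(r + 3)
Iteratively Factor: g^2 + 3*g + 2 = (g + 2)*(g + 1)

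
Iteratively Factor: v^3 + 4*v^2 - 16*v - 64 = (v + 4)*(v^2 - 16) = (v + 4)^2*(v - 4)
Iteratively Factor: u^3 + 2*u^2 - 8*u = (u - 2)*(u^2 + 4*u) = u*(u - 2)*(u + 4)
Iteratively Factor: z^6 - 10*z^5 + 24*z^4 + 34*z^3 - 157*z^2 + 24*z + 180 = (z + 1)*(z^5 - 11*z^4 + 35*z^3 - z^2 - 156*z + 180) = (z - 3)*(z + 1)*(z^4 - 8*z^3 + 11*z^2 + 32*z - 60) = (z - 3)^2*(z + 1)*(z^3 - 5*z^2 - 4*z + 20) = (z - 3)^2*(z - 2)*(z + 1)*(z^2 - 3*z - 10) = (z - 5)*(z - 3)^2*(z - 2)*(z + 1)*(z + 2)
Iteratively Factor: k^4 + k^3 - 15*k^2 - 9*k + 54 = (k + 3)*(k^3 - 2*k^2 - 9*k + 18) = (k + 3)^2*(k^2 - 5*k + 6) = (k - 3)*(k + 3)^2*(k - 2)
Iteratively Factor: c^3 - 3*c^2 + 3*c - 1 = (c - 1)*(c^2 - 2*c + 1) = (c - 1)^2*(c - 1)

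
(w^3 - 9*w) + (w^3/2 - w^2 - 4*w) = 3*w^3/2 - w^2 - 13*w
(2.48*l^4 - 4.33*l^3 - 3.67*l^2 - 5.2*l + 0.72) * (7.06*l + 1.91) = 17.5088*l^5 - 25.833*l^4 - 34.1805*l^3 - 43.7217*l^2 - 4.8488*l + 1.3752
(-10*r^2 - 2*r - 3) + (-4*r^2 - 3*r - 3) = -14*r^2 - 5*r - 6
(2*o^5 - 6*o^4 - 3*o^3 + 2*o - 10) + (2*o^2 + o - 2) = 2*o^5 - 6*o^4 - 3*o^3 + 2*o^2 + 3*o - 12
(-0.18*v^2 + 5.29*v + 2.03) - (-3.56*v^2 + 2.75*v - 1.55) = 3.38*v^2 + 2.54*v + 3.58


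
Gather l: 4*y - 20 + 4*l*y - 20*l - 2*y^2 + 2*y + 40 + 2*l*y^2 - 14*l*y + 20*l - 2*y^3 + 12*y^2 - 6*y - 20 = l*(2*y^2 - 10*y) - 2*y^3 + 10*y^2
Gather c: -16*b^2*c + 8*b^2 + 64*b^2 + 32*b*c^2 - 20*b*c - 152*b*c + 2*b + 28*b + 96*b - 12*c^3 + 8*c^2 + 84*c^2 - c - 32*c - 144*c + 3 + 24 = 72*b^2 + 126*b - 12*c^3 + c^2*(32*b + 92) + c*(-16*b^2 - 172*b - 177) + 27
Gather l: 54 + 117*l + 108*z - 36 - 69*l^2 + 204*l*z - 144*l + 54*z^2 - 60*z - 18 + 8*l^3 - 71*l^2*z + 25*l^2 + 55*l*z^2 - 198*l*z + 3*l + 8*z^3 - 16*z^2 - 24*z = 8*l^3 + l^2*(-71*z - 44) + l*(55*z^2 + 6*z - 24) + 8*z^3 + 38*z^2 + 24*z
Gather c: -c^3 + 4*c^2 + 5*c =-c^3 + 4*c^2 + 5*c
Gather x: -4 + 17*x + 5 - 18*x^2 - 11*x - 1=-18*x^2 + 6*x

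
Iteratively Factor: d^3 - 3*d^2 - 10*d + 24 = (d - 4)*(d^2 + d - 6) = (d - 4)*(d + 3)*(d - 2)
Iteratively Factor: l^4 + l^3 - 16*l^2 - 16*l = (l + 1)*(l^3 - 16*l) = (l - 4)*(l + 1)*(l^2 + 4*l) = (l - 4)*(l + 1)*(l + 4)*(l)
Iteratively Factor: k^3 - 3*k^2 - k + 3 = (k - 3)*(k^2 - 1) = (k - 3)*(k - 1)*(k + 1)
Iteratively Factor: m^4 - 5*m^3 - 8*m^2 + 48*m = (m)*(m^3 - 5*m^2 - 8*m + 48) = m*(m - 4)*(m^2 - m - 12) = m*(m - 4)*(m + 3)*(m - 4)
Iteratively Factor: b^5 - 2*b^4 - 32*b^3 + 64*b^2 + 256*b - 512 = (b - 4)*(b^4 + 2*b^3 - 24*b^2 - 32*b + 128) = (b - 4)*(b + 4)*(b^3 - 2*b^2 - 16*b + 32) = (b - 4)^2*(b + 4)*(b^2 + 2*b - 8) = (b - 4)^2*(b - 2)*(b + 4)*(b + 4)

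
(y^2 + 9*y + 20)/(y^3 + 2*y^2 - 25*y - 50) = (y + 4)/(y^2 - 3*y - 10)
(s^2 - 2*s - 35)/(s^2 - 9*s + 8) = (s^2 - 2*s - 35)/(s^2 - 9*s + 8)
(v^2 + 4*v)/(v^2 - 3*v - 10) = v*(v + 4)/(v^2 - 3*v - 10)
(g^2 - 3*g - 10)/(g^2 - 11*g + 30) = (g + 2)/(g - 6)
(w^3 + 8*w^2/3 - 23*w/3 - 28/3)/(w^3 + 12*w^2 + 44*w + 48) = (3*w^2 - 4*w - 7)/(3*(w^2 + 8*w + 12))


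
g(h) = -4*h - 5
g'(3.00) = -4.00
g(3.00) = -17.00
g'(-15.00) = -4.00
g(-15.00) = 55.00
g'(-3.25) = -4.00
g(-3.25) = 8.00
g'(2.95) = -4.00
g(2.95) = -16.80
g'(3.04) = -4.00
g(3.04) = -17.16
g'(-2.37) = -4.00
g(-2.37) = 4.48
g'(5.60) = -4.00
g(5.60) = -27.40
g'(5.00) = -4.00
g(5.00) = -25.00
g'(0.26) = -4.00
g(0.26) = -6.04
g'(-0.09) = -4.00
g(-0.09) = -4.64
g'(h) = -4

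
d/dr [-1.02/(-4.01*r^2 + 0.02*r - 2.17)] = (0.0204 - 8.1804*r)/(4.01*r^2 - 0.02*r + 2.17)^2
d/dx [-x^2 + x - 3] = 1 - 2*x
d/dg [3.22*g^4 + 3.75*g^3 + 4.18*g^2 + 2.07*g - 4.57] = 12.88*g^3 + 11.25*g^2 + 8.36*g + 2.07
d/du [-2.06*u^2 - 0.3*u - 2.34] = -4.12*u - 0.3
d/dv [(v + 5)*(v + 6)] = 2*v + 11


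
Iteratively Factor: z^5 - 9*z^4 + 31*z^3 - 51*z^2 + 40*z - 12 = (z - 3)*(z^4 - 6*z^3 + 13*z^2 - 12*z + 4) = (z - 3)*(z - 2)*(z^3 - 4*z^2 + 5*z - 2) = (z - 3)*(z - 2)^2*(z^2 - 2*z + 1) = (z - 3)*(z - 2)^2*(z - 1)*(z - 1)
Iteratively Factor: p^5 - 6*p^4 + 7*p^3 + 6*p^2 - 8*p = (p - 2)*(p^4 - 4*p^3 - p^2 + 4*p) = (p - 4)*(p - 2)*(p^3 - p) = p*(p - 4)*(p - 2)*(p^2 - 1) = p*(p - 4)*(p - 2)*(p - 1)*(p + 1)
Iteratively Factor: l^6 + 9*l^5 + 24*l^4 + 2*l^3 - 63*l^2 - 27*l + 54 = (l - 1)*(l^5 + 10*l^4 + 34*l^3 + 36*l^2 - 27*l - 54) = (l - 1)*(l + 3)*(l^4 + 7*l^3 + 13*l^2 - 3*l - 18) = (l - 1)*(l + 3)^2*(l^3 + 4*l^2 + l - 6) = (l - 1)*(l + 3)^3*(l^2 + l - 2) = (l - 1)*(l + 2)*(l + 3)^3*(l - 1)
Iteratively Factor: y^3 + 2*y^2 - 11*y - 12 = (y - 3)*(y^2 + 5*y + 4) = (y - 3)*(y + 4)*(y + 1)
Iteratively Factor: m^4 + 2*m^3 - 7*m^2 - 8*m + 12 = (m - 1)*(m^3 + 3*m^2 - 4*m - 12) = (m - 1)*(m + 3)*(m^2 - 4) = (m - 1)*(m + 2)*(m + 3)*(m - 2)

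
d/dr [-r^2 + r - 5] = 1 - 2*r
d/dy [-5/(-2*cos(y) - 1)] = 10*sin(y)/(2*cos(y) + 1)^2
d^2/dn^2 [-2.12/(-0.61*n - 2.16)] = 1.577704/(0.61*n + 2.16)^3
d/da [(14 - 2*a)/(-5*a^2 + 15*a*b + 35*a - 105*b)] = -2/(5*a^2 - 30*a*b + 45*b^2)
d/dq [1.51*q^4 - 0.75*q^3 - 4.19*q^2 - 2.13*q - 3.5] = 6.04*q^3 - 2.25*q^2 - 8.38*q - 2.13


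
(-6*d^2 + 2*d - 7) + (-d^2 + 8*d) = -7*d^2 + 10*d - 7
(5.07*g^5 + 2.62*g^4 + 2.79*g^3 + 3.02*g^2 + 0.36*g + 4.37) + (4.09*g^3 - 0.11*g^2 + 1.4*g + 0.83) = 5.07*g^5 + 2.62*g^4 + 6.88*g^3 + 2.91*g^2 + 1.76*g + 5.2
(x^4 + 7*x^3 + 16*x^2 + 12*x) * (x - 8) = x^5 - x^4 - 40*x^3 - 116*x^2 - 96*x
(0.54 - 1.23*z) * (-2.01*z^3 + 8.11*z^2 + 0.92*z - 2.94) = 2.4723*z^4 - 11.0607*z^3 + 3.2478*z^2 + 4.113*z - 1.5876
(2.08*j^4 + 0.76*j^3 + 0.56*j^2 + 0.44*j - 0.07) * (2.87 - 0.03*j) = -0.0624*j^5 + 5.9468*j^4 + 2.1644*j^3 + 1.594*j^2 + 1.2649*j - 0.2009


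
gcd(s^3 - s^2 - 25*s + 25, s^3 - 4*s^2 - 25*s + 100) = s^2 - 25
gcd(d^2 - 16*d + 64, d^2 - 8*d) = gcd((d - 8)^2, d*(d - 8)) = d - 8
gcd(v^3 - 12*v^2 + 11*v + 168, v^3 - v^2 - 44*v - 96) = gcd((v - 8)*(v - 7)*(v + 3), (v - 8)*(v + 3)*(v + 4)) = v^2 - 5*v - 24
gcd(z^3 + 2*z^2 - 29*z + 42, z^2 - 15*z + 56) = 1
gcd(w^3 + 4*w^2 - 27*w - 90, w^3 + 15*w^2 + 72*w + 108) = w^2 + 9*w + 18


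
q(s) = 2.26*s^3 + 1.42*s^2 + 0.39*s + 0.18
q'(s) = 6.78*s^2 + 2.84*s + 0.39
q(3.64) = 129.41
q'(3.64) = 100.56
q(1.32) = 8.37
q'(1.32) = 15.95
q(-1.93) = -11.53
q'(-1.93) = 20.16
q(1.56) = 12.82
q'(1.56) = 21.32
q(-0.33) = 0.12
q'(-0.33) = 0.19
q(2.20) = 31.98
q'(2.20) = 39.45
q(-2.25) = -19.25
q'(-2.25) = 28.32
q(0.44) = 0.82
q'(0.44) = 2.95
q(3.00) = 75.15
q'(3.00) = 69.93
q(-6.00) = -439.20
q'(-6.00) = 227.43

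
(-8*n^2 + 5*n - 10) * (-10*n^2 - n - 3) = 80*n^4 - 42*n^3 + 119*n^2 - 5*n + 30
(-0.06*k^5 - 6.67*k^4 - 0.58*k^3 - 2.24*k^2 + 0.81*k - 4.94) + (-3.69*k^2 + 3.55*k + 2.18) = -0.06*k^5 - 6.67*k^4 - 0.58*k^3 - 5.93*k^2 + 4.36*k - 2.76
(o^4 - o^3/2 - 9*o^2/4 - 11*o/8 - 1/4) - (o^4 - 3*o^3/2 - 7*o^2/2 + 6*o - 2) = o^3 + 5*o^2/4 - 59*o/8 + 7/4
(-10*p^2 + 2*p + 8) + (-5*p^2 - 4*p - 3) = -15*p^2 - 2*p + 5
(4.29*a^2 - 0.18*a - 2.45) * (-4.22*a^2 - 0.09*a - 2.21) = -18.1038*a^4 + 0.3735*a^3 + 0.8743*a^2 + 0.6183*a + 5.4145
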